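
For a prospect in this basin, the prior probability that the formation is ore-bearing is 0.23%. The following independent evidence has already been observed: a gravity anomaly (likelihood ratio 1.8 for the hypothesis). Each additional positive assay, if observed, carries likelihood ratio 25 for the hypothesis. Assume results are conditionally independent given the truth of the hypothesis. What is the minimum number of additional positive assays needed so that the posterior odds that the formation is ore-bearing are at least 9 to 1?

Prior odds = 0.0023/0.9977 = 23/9977.
Bayes factor of the evidence already in hand = 1.8.
Odds after that evidence = (23/9977) × 1.8 = 207/49885.
Target odds = 9.
Need 25ⁿ ≥ 9 ÷ (207/49885) = 49885/23.
25² = 625 falls short of 49885/23 but 25³ = 15625 reaches it, so n = 3.

3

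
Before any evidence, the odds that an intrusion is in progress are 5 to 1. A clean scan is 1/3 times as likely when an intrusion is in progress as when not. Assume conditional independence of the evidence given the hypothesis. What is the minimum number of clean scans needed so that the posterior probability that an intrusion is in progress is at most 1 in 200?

Prior odds = 5.
Likelihood ratio per clean scan = 1/3.
Target odds: 0.005 ÷ 0.995 = 1/199.
Need 5 × (1/3)ⁿ ≤ 1/199, i.e. (1/3)ⁿ ≤ 1/995.
(1/3)⁶ = 1/729 is still above 1/995 but (1/3)⁷ = 1/2187 is at or below it, so n = 7.

7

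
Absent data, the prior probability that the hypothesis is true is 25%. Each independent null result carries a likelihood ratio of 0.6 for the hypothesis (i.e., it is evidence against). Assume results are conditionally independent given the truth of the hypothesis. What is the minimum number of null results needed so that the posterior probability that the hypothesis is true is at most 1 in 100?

Prior odds: 0.25 ÷ 0.75 = 1/3.
Likelihood ratio per null result = 0.6.
Target posterior odds = 0.01/0.99 = 1/99.
Require 0.6ⁿ ≤ 1/99 ÷ (1/3) = 1/33.
0.6⁶ = 729/15625 is still above 1/33 but 0.6⁷ = 2187/78125 is at or below it, so n = 7.

7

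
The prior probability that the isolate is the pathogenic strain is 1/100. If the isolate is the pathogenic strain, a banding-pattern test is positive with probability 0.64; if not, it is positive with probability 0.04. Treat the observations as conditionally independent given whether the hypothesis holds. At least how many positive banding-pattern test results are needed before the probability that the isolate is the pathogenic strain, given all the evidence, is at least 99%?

4

Prior odds = 0.01/0.99 = 1/99.
Likelihood ratio of a positive = 0.64/0.04 = 16.
Target odds: 0.99 ÷ 0.01 = 99.
Need (1/99) × 16ⁿ ≥ 99, i.e. 16ⁿ ≥ 9801.
16³ = 4096 falls short of 9801 but 16⁴ = 65536 reaches it, so n = 4.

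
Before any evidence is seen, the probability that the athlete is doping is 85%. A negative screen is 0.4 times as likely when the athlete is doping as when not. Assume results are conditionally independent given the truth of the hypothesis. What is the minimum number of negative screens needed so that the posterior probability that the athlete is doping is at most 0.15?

4

Prior odds = 0.85/0.15 = 17/3.
Likelihood ratio per negative screen = 0.4.
Target posterior odds = 0.15/0.85 = 3/17.
Require 0.4ⁿ ≤ 3/17 ÷ (17/3) = 9/289.
0.4³ = 0.064 is still above 9/289 but 0.4⁴ = 0.0256 is at or below it, so n = 4.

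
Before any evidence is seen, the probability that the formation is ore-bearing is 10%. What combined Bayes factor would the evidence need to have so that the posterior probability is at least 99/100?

Prior odds = 0.1/0.9 = 1/9.
Target odds = 0.99/0.01 = 99.
Required Bayes factor = 99 ÷ (1/9) = 891.

891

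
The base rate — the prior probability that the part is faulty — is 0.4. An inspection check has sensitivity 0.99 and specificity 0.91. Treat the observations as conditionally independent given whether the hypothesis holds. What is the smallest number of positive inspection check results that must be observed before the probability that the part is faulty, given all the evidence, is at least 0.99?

3

Prior odds = 0.4/0.6 = 2/3.
False-positive rate = 1 − 0.91 = 0.09; likelihood ratio of a positive = 0.99/0.09 = 11.
Target odds: 0.99 ÷ 0.01 = 99.
Need (2/3) × 11ⁿ ≥ 99, i.e. 11ⁿ ≥ 148.5.
11² = 121 falls short of 148.5 but 11³ = 1331 reaches it, so n = 3.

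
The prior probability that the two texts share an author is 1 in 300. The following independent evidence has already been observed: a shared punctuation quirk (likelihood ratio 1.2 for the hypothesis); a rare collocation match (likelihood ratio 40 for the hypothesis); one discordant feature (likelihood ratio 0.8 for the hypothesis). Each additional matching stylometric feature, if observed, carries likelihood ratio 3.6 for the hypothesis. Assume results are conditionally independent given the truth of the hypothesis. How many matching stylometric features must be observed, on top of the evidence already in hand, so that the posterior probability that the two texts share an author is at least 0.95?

Prior odds = (1/300)/(299/300) = 1/299.
Combined Bayes factor of the evidence already in hand = 1.2 × 40 × 0.8 = 38.4.
Odds after that evidence = (1/299) × 38.4 = 192/1495.
Target odds = 0.95/0.05 = 19.
Need 3.6ⁿ ≥ 19 ÷ (192/1495) = 28405/192.
3.6³ = 46.656 falls short of 28405/192 but 3.6⁴ = 167.9616 reaches it, so n = 4.

4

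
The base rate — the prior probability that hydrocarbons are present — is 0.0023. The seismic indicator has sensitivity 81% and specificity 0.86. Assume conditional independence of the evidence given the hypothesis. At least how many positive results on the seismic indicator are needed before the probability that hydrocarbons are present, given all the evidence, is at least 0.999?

8

Prior odds = 0.0023/0.9977 = 23/9977.
False-positive rate = 1 − 0.86 = 0.14; likelihood ratio of a positive = 0.81/0.14 = 81/14.
Target odds: 0.999 ÷ 0.001 = 999.
Need (23/9977) × (81/14)ⁿ ≥ 999, i.e. (81/14)ⁿ ≥ 9967023/23.
(81/14)⁷ ≈217020 falls short of 9967023/23 but (81/14)⁸ ≈1.25561e+06 reaches it, so n = 8.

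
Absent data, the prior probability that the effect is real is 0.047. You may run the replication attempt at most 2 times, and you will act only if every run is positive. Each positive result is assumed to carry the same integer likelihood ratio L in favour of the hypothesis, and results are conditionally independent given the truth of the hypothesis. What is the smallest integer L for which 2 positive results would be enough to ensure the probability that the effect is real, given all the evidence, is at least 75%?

Prior odds = 0.047/0.953 = 47/953.
Target odds = 0.75/0.25 = 3.
Need L² ≥ 3 ÷ (47/953) = 2859/47.
7² = 49 < 2859/47 ≤ 64 = 8², so L = 8.

8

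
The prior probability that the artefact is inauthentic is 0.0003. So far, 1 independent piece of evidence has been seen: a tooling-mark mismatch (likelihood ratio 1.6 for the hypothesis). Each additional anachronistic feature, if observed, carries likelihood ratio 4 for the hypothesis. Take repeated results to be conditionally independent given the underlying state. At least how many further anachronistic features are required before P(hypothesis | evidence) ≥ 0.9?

Prior odds = 0.0003/0.9997 = 3/9997.
Bayes factor of the evidence already in hand = 1.6.
Odds after that evidence = (3/9997) × 1.6 = 24/49985.
Target odds = 0.9/0.1 = 9.
Need 4ⁿ ≥ 9 ÷ (24/49985) = 18744.375.
4⁷ = 16384 falls short of 18744.375 but 4⁸ = 65536 reaches it, so n = 8.

8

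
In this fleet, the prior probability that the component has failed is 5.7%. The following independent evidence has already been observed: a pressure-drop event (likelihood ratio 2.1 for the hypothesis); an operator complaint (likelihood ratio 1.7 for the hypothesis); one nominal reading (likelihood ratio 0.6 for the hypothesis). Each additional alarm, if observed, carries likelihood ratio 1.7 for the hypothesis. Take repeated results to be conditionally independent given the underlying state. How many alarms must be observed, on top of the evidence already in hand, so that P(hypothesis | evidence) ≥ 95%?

Prior odds = 0.057/0.943 = 57/943.
Combined Bayes factor of the evidence already in hand = 2.1 × 1.7 × 0.6 = 2.142.
Odds after that evidence = (57/943) × 2.142 = 61047/471500.
Target odds = 0.95/0.05 = 19.
Need 1.7ⁿ ≥ 19 ÷ (61047/471500) = 471500/3213.
1.7⁹ ≈118.588 falls short of 471500/3213 but 1.7¹⁰ ≈201.599 reaches it, so n = 10.

10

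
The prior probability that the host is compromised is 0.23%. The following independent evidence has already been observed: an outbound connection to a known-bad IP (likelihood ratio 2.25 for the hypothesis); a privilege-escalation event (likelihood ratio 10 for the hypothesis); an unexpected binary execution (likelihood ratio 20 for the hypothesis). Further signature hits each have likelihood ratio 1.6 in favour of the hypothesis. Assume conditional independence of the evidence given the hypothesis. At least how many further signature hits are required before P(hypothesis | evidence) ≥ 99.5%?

12

Prior odds = 0.0023/0.9977 = 23/9977.
Combined Bayes factor of the evidence already in hand = 2.25 × 10 × 20 = 450.
Odds after that evidence = (23/9977) × 450 = 10350/9977.
Target odds = 0.995/0.005 = 199.
Need 1.6ⁿ ≥ 199 ÷ (10350/9977) = 1985423/10350.
1.6¹¹ ≈175.922 falls short of 1985423/10350 but 1.6¹² ≈281.475 reaches it, so n = 12.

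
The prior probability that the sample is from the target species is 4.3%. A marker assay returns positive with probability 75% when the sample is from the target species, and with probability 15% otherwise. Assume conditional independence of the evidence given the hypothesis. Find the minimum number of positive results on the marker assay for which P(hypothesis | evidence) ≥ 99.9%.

7

Prior odds: 0.043 ÷ 0.957 = 43/957.
Likelihood ratio of a positive result = 0.75/0.15 = 5.
Target posterior odds = 0.999/0.001 = 999.
Need (43/957) × 5ⁿ ≥ 999, i.e. 5ⁿ ≥ 956043/43.
5⁶ = 15625 falls short of 956043/43 but 5⁷ = 78125 reaches it, so n = 7.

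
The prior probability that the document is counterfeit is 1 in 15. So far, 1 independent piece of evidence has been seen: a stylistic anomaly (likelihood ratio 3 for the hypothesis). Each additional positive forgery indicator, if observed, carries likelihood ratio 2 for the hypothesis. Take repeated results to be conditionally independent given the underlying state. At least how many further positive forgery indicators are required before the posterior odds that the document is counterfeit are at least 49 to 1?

Prior odds = (1/15)/(14/15) = 1/14.
Bayes factor of the evidence already in hand = 3.
Odds after that evidence = (1/14) × 3 = 3/14.
Target odds = 49.
Need 2ⁿ ≥ 49 ÷ (3/14) = 686/3.
2⁷ = 128 falls short of 686/3 but 2⁸ = 256 reaches it, so n = 8.

8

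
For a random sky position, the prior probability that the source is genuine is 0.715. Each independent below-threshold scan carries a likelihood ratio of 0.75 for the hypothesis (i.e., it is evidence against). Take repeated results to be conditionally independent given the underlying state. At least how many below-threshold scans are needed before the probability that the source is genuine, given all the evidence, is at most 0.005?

22

Prior odds: 0.715 ÷ 0.285 = 143/57.
Likelihood ratio per below-threshold scan = 0.75.
Target odds: 0.005 ÷ 0.995 = 1/199.
Need (143/57) × 0.75ⁿ ≤ 1/199, i.e. 0.75ⁿ ≤ 57/28457.
0.75²¹ ≈0.00237841 is still above 57/28457 but 0.75²² ≈0.00178381 is at or below it, so n = 22.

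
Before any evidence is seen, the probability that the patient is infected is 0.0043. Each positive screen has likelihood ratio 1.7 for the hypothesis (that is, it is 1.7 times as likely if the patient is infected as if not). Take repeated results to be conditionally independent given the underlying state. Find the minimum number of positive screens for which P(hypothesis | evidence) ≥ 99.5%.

21

Prior odds = 0.0043/0.9957 = 43/9957.
Likelihood ratio per positive screen = 1.7.
Target posterior odds = 0.995/0.005 = 199.
Require 1.7ⁿ ≥ 199 ÷ (43/9957) = 1981443/43.
1.7²⁰ ≈40642.3 falls short of 1981443/43 but 1.7²¹ ≈69091.9 reaches it, so n = 21.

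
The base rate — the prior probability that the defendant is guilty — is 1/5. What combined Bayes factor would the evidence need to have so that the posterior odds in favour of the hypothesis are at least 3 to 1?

12

Prior odds = 0.2/0.8 = 0.25.
Target odds = 3.
Required Bayes factor = 3 ÷ 0.25 = 12.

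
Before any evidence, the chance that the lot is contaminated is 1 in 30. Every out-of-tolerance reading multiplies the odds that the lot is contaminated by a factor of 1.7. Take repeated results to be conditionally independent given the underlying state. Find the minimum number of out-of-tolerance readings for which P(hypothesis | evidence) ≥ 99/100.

16

Prior odds: (1/30) ÷ (29/30) = 1/29.
Likelihood ratio per out-of-tolerance reading = 1.7.
Target odds: 0.99 ÷ 0.01 = 99.
Require 1.7ⁿ ≥ 99 ÷ (1/29) = 2871.
1.7¹⁵ ≈2862.42 falls short of 2871 but 1.7¹⁶ ≈4866.12 reaches it, so n = 16.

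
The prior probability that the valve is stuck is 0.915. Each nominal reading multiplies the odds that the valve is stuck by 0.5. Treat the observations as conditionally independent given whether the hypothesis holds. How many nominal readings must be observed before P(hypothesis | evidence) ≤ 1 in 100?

Prior odds: 0.915 ÷ 0.085 = 183/17.
Likelihood ratio per nominal reading = 0.5.
Target odds: 0.01 ÷ 0.99 = 1/99.
Require 0.5ⁿ ≤ 1/99 ÷ (183/17) = 17/18117.
0.5¹⁰ = 1/1024 is still above 17/18117 but 0.5¹¹ = 1/2048 is at or below it, so n = 11.

11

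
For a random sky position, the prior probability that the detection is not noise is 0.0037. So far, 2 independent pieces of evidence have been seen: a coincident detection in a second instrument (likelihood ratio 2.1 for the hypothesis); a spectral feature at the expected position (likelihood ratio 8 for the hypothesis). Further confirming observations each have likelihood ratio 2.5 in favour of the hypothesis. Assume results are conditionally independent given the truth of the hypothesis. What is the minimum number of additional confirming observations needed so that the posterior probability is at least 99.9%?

11

Prior odds = 0.0037/0.9963 = 37/9963.
Combined Bayes factor of the evidence already in hand = 2.1 × 8 = 16.8.
Odds after that evidence = (37/9963) × 16.8 = 1036/16605.
Target odds = 0.999/0.001 = 999.
Need 2.5ⁿ ≥ 999 ÷ (1036/16605) = 448335/28.
2.5¹⁰ = 9765625/1024 falls short of 448335/28 but 2.5¹¹ = 48828125/2048 reaches it, so n = 11.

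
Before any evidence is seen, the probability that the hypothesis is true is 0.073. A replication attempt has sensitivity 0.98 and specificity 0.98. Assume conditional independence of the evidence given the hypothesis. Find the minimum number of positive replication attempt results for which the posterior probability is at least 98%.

Prior odds = 0.073/0.927 = 73/927.
False-positive rate = 1 − 0.98 = 0.02; likelihood ratio of a positive = 0.98/0.02 = 49.
Target posterior odds = 0.98/0.02 = 49.
Need (73/927) × 49ⁿ ≥ 49, i.e. 49ⁿ ≥ 45423/73.
49¹ = 49 falls short of 45423/73 but 49² = 2401 reaches it, so n = 2.

2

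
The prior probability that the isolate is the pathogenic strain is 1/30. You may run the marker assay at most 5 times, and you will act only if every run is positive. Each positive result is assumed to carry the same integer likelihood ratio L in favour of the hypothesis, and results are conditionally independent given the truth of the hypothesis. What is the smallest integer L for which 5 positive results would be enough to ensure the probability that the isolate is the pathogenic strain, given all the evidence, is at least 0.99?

Prior odds = (1/30)/(29/30) = 1/29.
Target odds = 0.99/0.01 = 99.
Need L⁵ ≥ 99 ÷ (1/29) = 2871.
4⁵ = 1024 < 2871 ≤ 3125 = 5⁵, so L = 5.

5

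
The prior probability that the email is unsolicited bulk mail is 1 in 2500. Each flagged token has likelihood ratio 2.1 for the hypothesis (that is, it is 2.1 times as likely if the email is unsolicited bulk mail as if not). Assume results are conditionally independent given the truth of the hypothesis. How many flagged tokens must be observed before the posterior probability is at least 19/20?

Prior odds = 0.0004/0.9996 = 1/2499.
Likelihood ratio per flagged token = 2.1.
Target odds: 0.95 ÷ 0.05 = 19.
Require 2.1ⁿ ≥ 19 ÷ (1/2499) = 47481.
2.1¹⁴ ≈32439.2 falls short of 47481 but 2.1¹⁵ ≈68122.3 reaches it, so n = 15.

15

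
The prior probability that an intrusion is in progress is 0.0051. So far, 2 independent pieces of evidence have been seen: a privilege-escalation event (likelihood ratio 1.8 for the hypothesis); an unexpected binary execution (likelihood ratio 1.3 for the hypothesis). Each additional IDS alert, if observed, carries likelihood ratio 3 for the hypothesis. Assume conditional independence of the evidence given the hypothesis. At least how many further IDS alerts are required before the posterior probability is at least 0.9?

Prior odds = 0.0051/0.9949 = 51/9949.
Combined Bayes factor of the evidence already in hand = 1.8 × 1.3 = 2.34.
Odds after that evidence = (51/9949) × 2.34 = 5967/497450.
Target odds = 0.9/0.1 = 9.
Need 3ⁿ ≥ 9 ÷ (5967/497450) = 497450/663.
3⁶ = 729 falls short of 497450/663 but 3⁷ = 2187 reaches it, so n = 7.

7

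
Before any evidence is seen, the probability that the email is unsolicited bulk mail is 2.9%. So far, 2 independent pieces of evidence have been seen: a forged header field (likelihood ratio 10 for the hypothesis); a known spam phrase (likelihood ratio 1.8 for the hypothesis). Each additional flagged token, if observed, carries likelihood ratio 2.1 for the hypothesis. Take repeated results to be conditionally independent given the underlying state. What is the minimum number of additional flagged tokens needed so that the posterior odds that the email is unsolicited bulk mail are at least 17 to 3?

4

Prior odds = 0.029/0.971 = 29/971.
Combined Bayes factor of the evidence already in hand = 10 × 1.8 = 18.
Odds after that evidence = (29/971) × 18 = 522/971.
Target odds = 17/3.
Need 2.1ⁿ ≥ 17/3 ÷ (522/971) = 16507/1566.
2.1³ = 9.261 falls short of 16507/1566 but 2.1⁴ = 19.4481 reaches it, so n = 4.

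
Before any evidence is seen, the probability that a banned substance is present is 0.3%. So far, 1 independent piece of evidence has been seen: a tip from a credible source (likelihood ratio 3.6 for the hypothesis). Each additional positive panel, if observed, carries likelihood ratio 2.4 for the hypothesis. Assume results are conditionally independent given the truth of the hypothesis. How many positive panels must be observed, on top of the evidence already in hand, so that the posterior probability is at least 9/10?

8

Prior odds = 0.003/0.997 = 3/997.
Bayes factor of the evidence already in hand = 3.6.
Odds after that evidence = (3/997) × 3.6 = 54/4985.
Target odds = 0.9/0.1 = 9.
Need 2.4ⁿ ≥ 9 ÷ (54/4985) = 4985/6.
2.4⁷ = 35831808/78125 falls short of 4985/6 but 2.4⁸ = 429981696/390625 reaches it, so n = 8.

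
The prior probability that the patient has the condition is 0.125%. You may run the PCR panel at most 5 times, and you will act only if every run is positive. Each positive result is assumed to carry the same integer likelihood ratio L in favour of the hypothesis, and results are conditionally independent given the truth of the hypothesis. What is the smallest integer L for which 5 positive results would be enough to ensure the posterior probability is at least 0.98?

9

Prior odds = 0.00125/0.99875 = 1/799.
Target odds = 0.98/0.02 = 49.
Need L⁵ ≥ 49 ÷ (1/799) = 39151.
8⁵ = 32768 < 39151 ≤ 59049 = 9⁵, so L = 9.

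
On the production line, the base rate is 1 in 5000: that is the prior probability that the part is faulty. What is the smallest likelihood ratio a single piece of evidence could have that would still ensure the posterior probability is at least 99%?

Prior odds = 0.0002/0.9998 = 1/4999.
Target odds = 0.99/0.01 = 99.
Required Bayes factor = 99 ÷ (1/4999) = 494901.

494901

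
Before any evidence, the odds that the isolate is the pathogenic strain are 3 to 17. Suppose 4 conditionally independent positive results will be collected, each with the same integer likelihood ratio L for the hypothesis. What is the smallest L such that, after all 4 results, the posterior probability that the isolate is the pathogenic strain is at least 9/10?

3

Prior odds = 3/17.
Target odds = 0.9/0.1 = 9.
Need L⁴ ≥ 9 ÷ (3/17) = 51.
2⁴ = 16 < 51 ≤ 81 = 3⁴, so L = 3.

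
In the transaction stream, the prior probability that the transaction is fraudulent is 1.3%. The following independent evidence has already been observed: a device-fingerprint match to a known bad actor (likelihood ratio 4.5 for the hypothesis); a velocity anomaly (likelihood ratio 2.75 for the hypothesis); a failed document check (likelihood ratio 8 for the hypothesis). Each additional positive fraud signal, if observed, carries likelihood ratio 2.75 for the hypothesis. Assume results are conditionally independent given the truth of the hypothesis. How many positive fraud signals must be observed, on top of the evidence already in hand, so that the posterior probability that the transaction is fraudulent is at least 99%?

Prior odds = 0.013/0.987 = 13/987.
Combined Bayes factor of the evidence already in hand = 4.5 × 2.75 × 8 = 99.
Odds after that evidence = (13/987) × 99 = 429/329.
Target odds = 0.99/0.01 = 99.
Need 2.75ⁿ ≥ 99 ÷ (429/329) = 987/13.
2.75⁴ = 57.19140625 falls short of 987/13 but 2.75⁵ = 161051/1024 reaches it, so n = 5.

5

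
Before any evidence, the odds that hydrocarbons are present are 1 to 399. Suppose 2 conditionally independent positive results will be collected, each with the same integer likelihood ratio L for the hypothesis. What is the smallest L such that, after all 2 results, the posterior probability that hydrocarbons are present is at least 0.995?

Prior odds = 1/399.
Target odds = 0.995/0.005 = 199.
Need L² ≥ 199 ÷ (1/399) = 79401.
281² = 78961 < 79401 ≤ 79524 = 282², so L = 282.

282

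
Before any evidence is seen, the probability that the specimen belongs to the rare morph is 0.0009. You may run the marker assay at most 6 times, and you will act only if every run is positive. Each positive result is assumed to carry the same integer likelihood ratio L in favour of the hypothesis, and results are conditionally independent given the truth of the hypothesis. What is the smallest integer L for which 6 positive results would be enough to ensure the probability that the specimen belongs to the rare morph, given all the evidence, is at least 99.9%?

Prior odds = 0.0009/0.9991 = 9/9991.
Target odds = 0.999/0.001 = 999.
Need L⁶ ≥ 999 ÷ (9/9991) = 1109001.
10⁶ = 1000000 < 1109001 ≤ 1771561 = 11⁶, so L = 11.

11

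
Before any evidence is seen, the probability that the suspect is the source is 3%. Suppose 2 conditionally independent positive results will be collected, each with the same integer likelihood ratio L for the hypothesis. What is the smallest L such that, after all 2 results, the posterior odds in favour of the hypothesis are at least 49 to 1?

Prior odds = 0.03/0.97 = 3/97.
Target odds = 49.
Need L² ≥ 49 ÷ (3/97) = 4753/3.
39² = 1521 < 4753/3 ≤ 1600 = 40², so L = 40.

40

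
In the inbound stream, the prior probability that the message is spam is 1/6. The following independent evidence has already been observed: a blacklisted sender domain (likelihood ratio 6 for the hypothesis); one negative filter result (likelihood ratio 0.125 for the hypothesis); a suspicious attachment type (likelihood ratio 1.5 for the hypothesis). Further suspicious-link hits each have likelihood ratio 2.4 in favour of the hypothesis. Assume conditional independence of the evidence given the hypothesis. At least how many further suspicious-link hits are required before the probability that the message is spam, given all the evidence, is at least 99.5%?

Prior odds = (1/6)/(5/6) = 0.2.
Combined Bayes factor of the evidence already in hand = 6 × 0.125 × 1.5 = 1.125.
Odds after that evidence = 0.2 × 1.125 = 0.225.
Target odds = 0.995/0.005 = 199.
Need 2.4ⁿ ≥ 199 ÷ 0.225 = 7960/9.
2.4⁷ = 35831808/78125 falls short of 7960/9 but 2.4⁸ = 429981696/390625 reaches it, so n = 8.

8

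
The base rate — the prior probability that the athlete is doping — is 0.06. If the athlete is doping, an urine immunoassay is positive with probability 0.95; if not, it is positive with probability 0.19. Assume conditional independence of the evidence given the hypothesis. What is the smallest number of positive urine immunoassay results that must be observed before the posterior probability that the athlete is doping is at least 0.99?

5

Prior odds: 0.06 ÷ 0.94 = 3/47.
Likelihood ratio of a positive = 0.95/0.19 = 5.
Target posterior odds = 0.99/0.01 = 99.
Require 5ⁿ ≥ 99 ÷ (3/47) = 1551.
5⁴ = 625 falls short of 1551 but 5⁵ = 3125 reaches it, so n = 5.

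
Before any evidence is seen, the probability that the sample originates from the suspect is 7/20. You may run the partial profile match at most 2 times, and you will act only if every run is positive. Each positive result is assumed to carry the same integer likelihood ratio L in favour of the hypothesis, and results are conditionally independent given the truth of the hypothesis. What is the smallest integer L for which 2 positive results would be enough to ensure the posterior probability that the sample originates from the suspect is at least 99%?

Prior odds = 0.35/0.65 = 7/13.
Target odds = 0.99/0.01 = 99.
Need L² ≥ 99 ÷ (7/13) = 1287/7.
13² = 169 < 1287/7 ≤ 196 = 14², so L = 14.

14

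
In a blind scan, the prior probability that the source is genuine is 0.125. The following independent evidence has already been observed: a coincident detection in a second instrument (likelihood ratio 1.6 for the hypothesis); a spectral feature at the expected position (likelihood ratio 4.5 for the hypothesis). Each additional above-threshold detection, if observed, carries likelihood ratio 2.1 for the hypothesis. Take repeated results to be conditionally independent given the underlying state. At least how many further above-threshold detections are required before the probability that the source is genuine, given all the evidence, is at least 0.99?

Prior odds = 0.125/0.875 = 1/7.
Combined Bayes factor of the evidence already in hand = 1.6 × 4.5 = 7.2.
Odds after that evidence = (1/7) × 7.2 = 36/35.
Target odds = 0.99/0.01 = 99.
Need 2.1ⁿ ≥ 99 ÷ (36/35) = 96.25.
2.1⁶ = 85766121/1000000 falls short of 96.25 but 2.1⁷ ≈180.109 reaches it, so n = 7.

7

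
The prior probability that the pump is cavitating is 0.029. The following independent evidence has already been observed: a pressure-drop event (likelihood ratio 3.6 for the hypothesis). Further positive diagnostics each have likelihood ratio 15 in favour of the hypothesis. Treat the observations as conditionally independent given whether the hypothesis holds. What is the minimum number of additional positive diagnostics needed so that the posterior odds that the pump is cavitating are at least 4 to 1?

2

Prior odds = 0.029/0.971 = 29/971.
Bayes factor of the evidence already in hand = 3.6.
Odds after that evidence = (29/971) × 3.6 = 522/4855.
Target odds = 4.
Need 15ⁿ ≥ 4 ÷ (522/4855) = 9710/261.
15¹ = 15 falls short of 9710/261 but 15² = 225 reaches it, so n = 2.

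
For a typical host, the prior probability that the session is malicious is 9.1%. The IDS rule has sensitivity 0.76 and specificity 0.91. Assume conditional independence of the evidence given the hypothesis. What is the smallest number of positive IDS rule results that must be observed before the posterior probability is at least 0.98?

Prior odds: 0.091 ÷ 0.909 = 91/909.
False-positive rate = 1 − 0.91 = 0.09; likelihood ratio of a positive = 0.76/0.09 = 76/9.
Target posterior odds = 0.98/0.02 = 49.
Need (91/909) × (76/9)ⁿ ≥ 49, i.e. (76/9)ⁿ ≥ 6363/13.
(76/9)² = 5776/81 falls short of 6363/13 but (76/9)³ = 438976/729 reaches it, so n = 3.

3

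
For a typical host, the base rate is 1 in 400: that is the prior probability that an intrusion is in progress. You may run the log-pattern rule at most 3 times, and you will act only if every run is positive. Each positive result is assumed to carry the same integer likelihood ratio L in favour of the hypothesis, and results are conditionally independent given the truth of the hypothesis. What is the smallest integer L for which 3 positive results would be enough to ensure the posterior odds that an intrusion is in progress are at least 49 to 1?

Prior odds = 0.0025/0.9975 = 1/399.
Target odds = 49.
Need L³ ≥ 49 ÷ (1/399) = 19551.
26³ = 17576 < 19551 ≤ 19683 = 27³, so L = 27.

27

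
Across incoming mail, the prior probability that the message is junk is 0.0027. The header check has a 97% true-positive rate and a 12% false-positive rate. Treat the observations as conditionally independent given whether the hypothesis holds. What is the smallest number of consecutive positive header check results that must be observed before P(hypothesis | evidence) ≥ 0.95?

Prior odds: 0.0027 ÷ 0.9973 = 27/9973.
Likelihood ratio of a positive result = 0.97/0.12 = 97/12.
Target posterior odds = 0.95/0.05 = 19.
Need (27/9973) × (97/12)ⁿ ≥ 19, i.e. (97/12)ⁿ ≥ 189487/27.
(97/12)⁴ = 88529281/20736 falls short of 189487/27 but (97/12)⁵ ≈34510.6 reaches it, so n = 5.

5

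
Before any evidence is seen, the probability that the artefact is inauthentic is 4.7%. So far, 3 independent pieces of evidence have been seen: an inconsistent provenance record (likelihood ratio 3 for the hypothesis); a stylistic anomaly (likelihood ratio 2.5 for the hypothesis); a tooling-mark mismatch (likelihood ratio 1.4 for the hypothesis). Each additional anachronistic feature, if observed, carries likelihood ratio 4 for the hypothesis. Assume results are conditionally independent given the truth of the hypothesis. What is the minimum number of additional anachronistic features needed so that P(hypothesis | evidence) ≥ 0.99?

4

Prior odds = 0.047/0.953 = 47/953.
Combined Bayes factor of the evidence already in hand = 3 × 2.5 × 1.4 = 10.5.
Odds after that evidence = (47/953) × 10.5 = 987/1906.
Target odds = 0.99/0.01 = 99.
Need 4ⁿ ≥ 99 ÷ (987/1906) = 62898/329.
4³ = 64 falls short of 62898/329 but 4⁴ = 256 reaches it, so n = 4.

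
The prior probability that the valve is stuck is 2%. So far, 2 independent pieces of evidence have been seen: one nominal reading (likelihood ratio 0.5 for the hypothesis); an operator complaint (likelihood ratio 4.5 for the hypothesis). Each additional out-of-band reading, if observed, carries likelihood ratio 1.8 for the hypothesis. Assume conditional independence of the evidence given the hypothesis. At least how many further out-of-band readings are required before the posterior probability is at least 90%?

9

Prior odds = 0.02/0.98 = 1/49.
Combined Bayes factor of the evidence already in hand = 0.5 × 4.5 = 2.25.
Odds after that evidence = (1/49) × 2.25 = 9/196.
Target odds = 0.9/0.1 = 9.
Need 1.8ⁿ ≥ 9 ÷ (9/196) = 196.
1.8⁸ = 43046721/390625 falls short of 196 but 1.8⁹ = 387420489/1953125 reaches it, so n = 9.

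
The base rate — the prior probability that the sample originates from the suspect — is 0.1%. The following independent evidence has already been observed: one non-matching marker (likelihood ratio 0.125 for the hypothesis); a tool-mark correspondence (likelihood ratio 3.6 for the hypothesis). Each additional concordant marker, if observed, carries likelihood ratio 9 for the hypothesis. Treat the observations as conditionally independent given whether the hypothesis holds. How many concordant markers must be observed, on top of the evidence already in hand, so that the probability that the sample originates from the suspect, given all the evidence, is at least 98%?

Prior odds = 0.001/0.999 = 1/999.
Combined Bayes factor of the evidence already in hand = 0.125 × 3.6 = 0.45.
Odds after that evidence = (1/999) × 0.45 = 1/2220.
Target odds = 0.98/0.02 = 49.
Need 9ⁿ ≥ 49 ÷ (1/2220) = 108780.
9⁵ = 59049 falls short of 108780 but 9⁶ = 531441 reaches it, so n = 6.

6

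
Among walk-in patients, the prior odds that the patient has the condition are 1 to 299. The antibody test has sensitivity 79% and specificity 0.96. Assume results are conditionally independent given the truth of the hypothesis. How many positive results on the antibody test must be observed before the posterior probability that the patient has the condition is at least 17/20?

Prior odds = 1/299.
False-positive rate = 1 − 0.96 = 0.04; likelihood ratio of a positive = 0.79/0.04 = 19.75.
Target odds: 0.85 ÷ 0.15 = 17/3.
Require 19.75ⁿ ≥ 17/3 ÷ (1/299) = 5083/3.
19.75² = 390.0625 falls short of 5083/3 but 19.75³ = 7703.734375 reaches it, so n = 3.

3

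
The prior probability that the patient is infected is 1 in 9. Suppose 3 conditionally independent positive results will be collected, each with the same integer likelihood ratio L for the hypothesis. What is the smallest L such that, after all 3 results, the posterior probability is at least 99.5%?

Prior odds = (1/9)/(8/9) = 0.125.
Target odds = 0.995/0.005 = 199.
Need L³ ≥ 199 ÷ 0.125 = 1592.
11³ = 1331 < 1592 ≤ 1728 = 12³, so L = 12.

12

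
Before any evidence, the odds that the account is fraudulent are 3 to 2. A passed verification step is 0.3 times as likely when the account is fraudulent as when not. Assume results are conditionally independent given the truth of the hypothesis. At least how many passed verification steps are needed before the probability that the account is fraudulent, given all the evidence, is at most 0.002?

6

Prior odds = 1.5.
Likelihood ratio per passed verification step = 0.3.
Target posterior odds = 0.002/0.998 = 1/499.
Require 0.3ⁿ ≤ 1/499 ÷ 1.5 = 2/1497.
0.3⁵ = 243/100000 is still above 2/1497 but 0.3⁶ = 729/1000000 is at or below it, so n = 6.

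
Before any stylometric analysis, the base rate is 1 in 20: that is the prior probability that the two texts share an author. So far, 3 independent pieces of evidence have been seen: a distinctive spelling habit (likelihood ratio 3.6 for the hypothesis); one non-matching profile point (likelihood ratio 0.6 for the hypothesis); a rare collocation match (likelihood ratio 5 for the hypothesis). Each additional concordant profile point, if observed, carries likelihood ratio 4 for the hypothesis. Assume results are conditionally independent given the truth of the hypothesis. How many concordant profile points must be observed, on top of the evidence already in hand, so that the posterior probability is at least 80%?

Prior odds = 0.05/0.95 = 1/19.
Combined Bayes factor of the evidence already in hand = 3.6 × 0.6 × 5 = 10.8.
Odds after that evidence = (1/19) × 10.8 = 54/95.
Target odds = 0.8/0.2 = 4.
Need 4ⁿ ≥ 4 ÷ (54/95) = 190/27.
4¹ = 4 falls short of 190/27 but 4² = 16 reaches it, so n = 2.

2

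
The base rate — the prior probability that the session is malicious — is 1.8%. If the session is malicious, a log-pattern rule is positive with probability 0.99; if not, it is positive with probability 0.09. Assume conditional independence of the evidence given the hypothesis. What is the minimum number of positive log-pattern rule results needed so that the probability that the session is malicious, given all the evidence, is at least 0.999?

Prior odds = 0.018/0.982 = 9/491.
Likelihood ratio of a positive = 0.99/0.09 = 11.
Target posterior odds = 0.999/0.001 = 999.
Need (9/491) × 11ⁿ ≥ 999, i.e. 11ⁿ ≥ 54501.
11⁴ = 14641 falls short of 54501 but 11⁵ = 161051 reaches it, so n = 5.

5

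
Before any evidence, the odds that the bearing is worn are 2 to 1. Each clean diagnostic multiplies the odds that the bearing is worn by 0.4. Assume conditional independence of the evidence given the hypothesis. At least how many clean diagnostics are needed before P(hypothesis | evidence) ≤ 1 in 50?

6

Prior odds = 2.
Likelihood ratio per clean diagnostic = 0.4.
Target odds: 0.02 ÷ 0.98 = 1/49.
Need 2 × 0.4ⁿ ≤ 1/49, i.e. 0.4ⁿ ≤ 1/98.
0.4⁵ = 0.01024 is still above 1/98 but 0.4⁶ = 64/15625 is at or below it, so n = 6.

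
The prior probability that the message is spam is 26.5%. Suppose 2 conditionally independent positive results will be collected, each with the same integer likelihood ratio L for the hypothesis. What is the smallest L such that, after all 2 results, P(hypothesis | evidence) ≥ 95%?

8

Prior odds = 0.265/0.735 = 53/147.
Target odds = 0.95/0.05 = 19.
Need L² ≥ 19 ÷ (53/147) = 2793/53.
7² = 49 < 2793/53 ≤ 64 = 8², so L = 8.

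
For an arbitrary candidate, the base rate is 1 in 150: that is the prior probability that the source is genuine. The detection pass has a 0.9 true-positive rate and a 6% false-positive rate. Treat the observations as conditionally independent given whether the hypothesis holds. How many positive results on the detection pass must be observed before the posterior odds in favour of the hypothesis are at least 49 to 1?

Prior odds: (1/150) ÷ (149/150) = 1/149.
Likelihood ratio of a positive result = 0.9/0.06 = 15.
Target odds = 49.
Require 15ⁿ ≥ 49 ÷ (1/149) = 7301.
15³ = 3375 falls short of 7301 but 15⁴ = 50625 reaches it, so n = 4.

4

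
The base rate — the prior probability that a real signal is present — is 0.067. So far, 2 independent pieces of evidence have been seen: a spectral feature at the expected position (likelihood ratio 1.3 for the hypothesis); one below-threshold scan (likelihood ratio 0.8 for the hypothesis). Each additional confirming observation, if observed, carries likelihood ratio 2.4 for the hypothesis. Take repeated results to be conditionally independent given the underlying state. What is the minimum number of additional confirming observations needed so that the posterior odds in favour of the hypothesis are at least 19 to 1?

Prior odds = 0.067/0.933 = 67/933.
Combined Bayes factor of the evidence already in hand = 1.3 × 0.8 = 1.04.
Odds after that evidence = (67/933) × 1.04 = 1742/23325.
Target odds = 19.
Need 2.4ⁿ ≥ 19 ÷ (1742/23325) = 443175/1742.
2.4⁶ = 2985984/15625 falls short of 443175/1742 but 2.4⁷ = 35831808/78125 reaches it, so n = 7.

7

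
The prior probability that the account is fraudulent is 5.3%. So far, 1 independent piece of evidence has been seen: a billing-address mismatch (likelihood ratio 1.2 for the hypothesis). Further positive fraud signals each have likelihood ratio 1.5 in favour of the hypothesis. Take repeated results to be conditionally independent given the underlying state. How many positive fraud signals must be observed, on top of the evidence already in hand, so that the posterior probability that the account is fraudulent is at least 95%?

14

Prior odds = 0.053/0.947 = 53/947.
Bayes factor of the evidence already in hand = 1.2.
Odds after that evidence = (53/947) × 1.2 = 318/4735.
Target odds = 0.95/0.05 = 19.
Need 1.5ⁿ ≥ 19 ÷ (318/4735) = 89965/318.
1.5¹³ = 1594323/8192 falls short of 89965/318 but 1.5¹⁴ = 4782969/16384 reaches it, so n = 14.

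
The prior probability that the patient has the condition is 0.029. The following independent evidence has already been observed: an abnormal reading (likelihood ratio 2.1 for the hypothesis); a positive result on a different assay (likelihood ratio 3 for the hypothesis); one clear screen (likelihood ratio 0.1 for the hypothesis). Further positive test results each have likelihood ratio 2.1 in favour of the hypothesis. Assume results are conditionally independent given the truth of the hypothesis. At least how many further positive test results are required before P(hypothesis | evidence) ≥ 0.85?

8

Prior odds = 0.029/0.971 = 29/971.
Combined Bayes factor of the evidence already in hand = 2.1 × 3 × 0.1 = 0.63.
Odds after that evidence = (29/971) × 0.63 = 1827/97100.
Target odds = 0.85/0.15 = 17/3.
Need 2.1ⁿ ≥ 17/3 ÷ (1827/97100) = 1650700/5481.
2.1⁷ ≈180.109 falls short of 1650700/5481 but 2.1⁸ ≈378.229 reaches it, so n = 8.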